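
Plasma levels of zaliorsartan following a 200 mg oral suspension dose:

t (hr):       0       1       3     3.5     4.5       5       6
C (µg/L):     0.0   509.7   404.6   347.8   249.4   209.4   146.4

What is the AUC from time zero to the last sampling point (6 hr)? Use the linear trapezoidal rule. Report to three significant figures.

Trapezoidal AUC_0→6:
  [0→1]: (0.0+509.7)/2 × 1 = 254.85
  [1→3]: (509.7+404.6)/2 × 2 = 914.3
  [3→3.5]: (404.6+347.8)/2 × 0.5 = 188.1
  [3.5→4.5]: (347.8+249.4)/2 × 1 = 298.6
  [4.5→5]: (249.4+209.4)/2 × 0.5 = 114.7
  [5→6]: (209.4+146.4)/2 × 1 = 177.9
  Sum = 1948.45 µg/L·hr

AUC = 1950 µg/L·hr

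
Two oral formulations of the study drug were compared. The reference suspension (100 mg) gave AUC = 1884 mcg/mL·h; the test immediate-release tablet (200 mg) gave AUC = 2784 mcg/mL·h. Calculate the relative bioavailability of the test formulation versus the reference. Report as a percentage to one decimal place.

F_rel = (AUC_test/D_test) / (AUC_ref/D_ref)
      = (2784/200) / (1884/100)
      = 13.92 / 18.84 = 0.7389 = 73.89%

F_rel = 73.9%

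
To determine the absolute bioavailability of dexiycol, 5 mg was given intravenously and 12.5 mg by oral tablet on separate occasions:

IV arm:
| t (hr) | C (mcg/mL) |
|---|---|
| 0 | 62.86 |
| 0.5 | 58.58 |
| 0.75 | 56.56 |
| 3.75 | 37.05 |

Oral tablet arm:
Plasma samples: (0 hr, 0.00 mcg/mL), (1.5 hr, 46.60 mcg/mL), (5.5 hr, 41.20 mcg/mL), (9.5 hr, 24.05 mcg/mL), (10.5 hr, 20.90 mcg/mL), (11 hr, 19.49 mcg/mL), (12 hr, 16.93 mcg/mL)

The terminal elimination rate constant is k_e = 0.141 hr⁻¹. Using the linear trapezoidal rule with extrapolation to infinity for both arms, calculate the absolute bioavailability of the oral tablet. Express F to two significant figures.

Trapezoidal AUC_0→3.75 (IV):
  [0→0.5]: (62.86+58.58)/2 × 0.5 = 30.36
  [0.5→0.75]: (58.58+56.56)/2 × 0.25 = 14.3925
  [0.75→3.75]: (56.56+37.05)/2 × 3 = 140.415
  Sum = 185.1675 mcg/mL·hr
IV tail: 37.05/0.141 = 262.766; AUC_iv,0→∞ = 185.1675 + 262.766 = 447.9335 mcg/mL·hr
Trapezoidal AUC_0→12 (oral tablet):
  [0→1.5]: (0.00+46.60)/2 × 1.5 = 34.95
  [1.5→5.5]: (46.60+41.20)/2 × 4 = 175.6
  [5.5→9.5]: (41.20+24.05)/2 × 4 = 130.5
  [9.5→10.5]: (24.05+20.90)/2 × 1 = 22.475
  [10.5→11]: (20.90+19.49)/2 × 0.5 = 10.0975
  [11→12]: (19.49+16.93)/2 × 1 = 18.21
  Sum = 391.8325 mcg/mL·hr
oral tablet tail: 16.93/0.141 = 120.071; AUC_ev,0→∞ = 391.8325 + 120.071 = 511.9035 mcg/mL·hr
F = (AUC_ev/D_ev)/(AUC_iv/D_iv) = (511.9035/12.5)/(447.9335/5) = 40.95228/89.5867 = 0.4571

F = 0.46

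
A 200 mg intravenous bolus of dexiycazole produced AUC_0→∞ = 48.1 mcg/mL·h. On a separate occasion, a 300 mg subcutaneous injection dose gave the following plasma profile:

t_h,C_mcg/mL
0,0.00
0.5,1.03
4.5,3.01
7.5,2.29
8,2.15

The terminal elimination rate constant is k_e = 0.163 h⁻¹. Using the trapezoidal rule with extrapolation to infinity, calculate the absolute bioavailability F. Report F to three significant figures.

Trapezoidal AUC_0→8 (subcutaneous injection):
  [0→0.5]: (0.00+1.03)/2 × 0.5 = 0.2575
  [0.5→4.5]: (1.03+3.01)/2 × 4 = 8.08
  [4.5→7.5]: (3.01+2.29)/2 × 3 = 7.95
  [7.5→8]: (2.29+2.15)/2 × 0.5 = 1.11
  Sum = 17.3975 mcg/mL·h
Tail: C_last/k_e = 2.15/0.163 = 13.190
AUC_0→∞ (subcutaneous injection) = 17.3975 + 13.190 = 30.5875 mcg/mL·h
F = (AUC_ev/D_ev)/(AUC_iv/D_iv) = (30.5875/300)/(48.1/200) = 0.101958/0.2405 = 0.4239

F = 0.424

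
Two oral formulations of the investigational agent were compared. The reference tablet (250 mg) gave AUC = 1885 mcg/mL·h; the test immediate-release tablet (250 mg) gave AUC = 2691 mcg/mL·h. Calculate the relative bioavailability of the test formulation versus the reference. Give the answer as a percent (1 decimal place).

F_rel = 142.8%

F_rel = (AUC_test/D_test) / (AUC_ref/D_ref)
      = (2691/250) / (1885/250)
      = 10.764 / 7.54 = 1.4276 = 142.76%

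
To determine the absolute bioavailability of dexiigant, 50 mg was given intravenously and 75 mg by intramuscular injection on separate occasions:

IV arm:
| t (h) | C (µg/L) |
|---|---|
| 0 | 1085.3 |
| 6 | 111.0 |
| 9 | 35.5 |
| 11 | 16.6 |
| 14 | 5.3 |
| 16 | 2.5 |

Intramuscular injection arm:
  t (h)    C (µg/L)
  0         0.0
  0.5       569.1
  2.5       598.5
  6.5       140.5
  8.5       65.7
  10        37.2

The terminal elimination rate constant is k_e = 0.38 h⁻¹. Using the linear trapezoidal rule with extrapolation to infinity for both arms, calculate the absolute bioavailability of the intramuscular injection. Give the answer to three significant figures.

F = 0.541

Trapezoidal AUC_0→16 (IV):
  [0→6]: (1085.3+111.0)/2 × 6 = 3588.9
  [6→9]: (111.0+35.5)/2 × 3 = 219.75
  [9→11]: (35.5+16.6)/2 × 2 = 52.1
  [11→14]: (16.6+5.3)/2 × 3 = 32.85
  [14→16]: (5.3+2.5)/2 × 2 = 7.8
  Sum = 3901.4 µg/L·h
IV tail: 2.5/0.38 = 6.579; AUC_iv,0→∞ = 3901.4 + 6.579 = 3907.979 µg/L·h
Trapezoidal AUC_0→10 (intramuscular injection):
  [0→0.5]: (0.0+569.1)/2 × 0.5 = 142.275
  [0.5→2.5]: (569.1+598.5)/2 × 2 = 1167.6
  [2.5→6.5]: (598.5+140.5)/2 × 4 = 1478.0
  [6.5→8.5]: (140.5+65.7)/2 × 2 = 206.2
  [8.5→10]: (65.7+37.2)/2 × 1.5 = 77.175
  Sum = 3071.25 µg/L·h
intramuscular injection tail: 37.2/0.38 = 97.895; AUC_ev,0→∞ = 3071.25 + 97.895 = 3169.145 µg/L·h
F = (AUC_ev/D_ev)/(AUC_iv/D_iv) = (3169.145/75)/(3907.979/50) = 42.2553/78.15958 = 0.5406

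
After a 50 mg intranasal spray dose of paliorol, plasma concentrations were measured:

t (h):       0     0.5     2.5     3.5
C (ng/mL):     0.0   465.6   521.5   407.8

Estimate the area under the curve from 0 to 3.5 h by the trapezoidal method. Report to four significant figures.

Trapezoidal AUC_0→3.5:
  [0→0.5]: (0.0+465.6)/2 × 0.5 = 116.4
  [0.5→2.5]: (465.6+521.5)/2 × 2 = 987.1
  [2.5→3.5]: (521.5+407.8)/2 × 1 = 464.65
  Sum = 1568.15 ng/mL·h

AUC = 1568 ng/mL·h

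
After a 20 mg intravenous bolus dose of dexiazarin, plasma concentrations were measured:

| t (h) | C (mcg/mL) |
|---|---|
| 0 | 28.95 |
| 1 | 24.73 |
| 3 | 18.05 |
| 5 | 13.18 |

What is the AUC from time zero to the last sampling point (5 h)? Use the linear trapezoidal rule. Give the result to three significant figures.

AUC = 101 mcg/mL·h

Trapezoidal AUC_0→5:
  [0→1]: (28.95+24.73)/2 × 1 = 26.84
  [1→3]: (24.73+18.05)/2 × 2 = 42.78
  [3→5]: (18.05+13.18)/2 × 2 = 31.23
  Sum = 100.85 mcg/mL·h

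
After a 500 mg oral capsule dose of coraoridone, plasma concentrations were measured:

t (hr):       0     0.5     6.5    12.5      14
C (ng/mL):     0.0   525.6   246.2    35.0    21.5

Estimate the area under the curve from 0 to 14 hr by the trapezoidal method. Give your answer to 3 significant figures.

Trapezoidal AUC_0→14:
  [0→0.5]: (0.0+525.6)/2 × 0.5 = 131.4
  [0.5→6.5]: (525.6+246.2)/2 × 6 = 2315.4
  [6.5→12.5]: (246.2+35.0)/2 × 6 = 843.6
  [12.5→14]: (35.0+21.5)/2 × 1.5 = 42.375
  Sum = 3332.775 ng/mL·hr

AUC = 3330 ng/mL·hr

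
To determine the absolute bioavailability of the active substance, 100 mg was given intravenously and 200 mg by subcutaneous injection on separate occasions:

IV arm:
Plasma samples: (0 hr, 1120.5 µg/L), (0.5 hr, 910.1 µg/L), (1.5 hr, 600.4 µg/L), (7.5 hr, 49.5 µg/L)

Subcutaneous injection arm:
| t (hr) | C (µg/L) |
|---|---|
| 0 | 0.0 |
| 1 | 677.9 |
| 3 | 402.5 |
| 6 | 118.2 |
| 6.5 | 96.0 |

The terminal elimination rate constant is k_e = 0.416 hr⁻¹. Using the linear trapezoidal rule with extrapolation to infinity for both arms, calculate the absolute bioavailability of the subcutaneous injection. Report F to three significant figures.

Trapezoidal AUC_0→7.5 (IV):
  [0→0.5]: (1120.5+910.1)/2 × 0.5 = 507.65
  [0.5→1.5]: (910.1+600.4)/2 × 1 = 755.25
  [1.5→7.5]: (600.4+49.5)/2 × 6 = 1949.7
  Sum = 3212.6 µg/L·hr
IV tail: 49.5/0.416 = 118.990; AUC_iv,0→∞ = 3212.6 + 118.990 = 3331.59 µg/L·hr
Trapezoidal AUC_0→6.5 (subcutaneous injection):
  [0→1]: (0.0+677.9)/2 × 1 = 338.95
  [1→3]: (677.9+402.5)/2 × 2 = 1080.4
  [3→6]: (402.5+118.2)/2 × 3 = 781.05
  [6→6.5]: (118.2+96.0)/2 × 0.5 = 53.55
  Sum = 2253.95 µg/L·hr
subcutaneous injection tail: 96.0/0.416 = 230.769; AUC_ev,0→∞ = 2253.95 + 230.769 = 2484.719 µg/L·hr
F = (AUC_ev/D_ev)/(AUC_iv/D_iv) = (2484.719/200)/(3331.59/100) = 12.423595/33.3159 = 0.3729

F = 0.373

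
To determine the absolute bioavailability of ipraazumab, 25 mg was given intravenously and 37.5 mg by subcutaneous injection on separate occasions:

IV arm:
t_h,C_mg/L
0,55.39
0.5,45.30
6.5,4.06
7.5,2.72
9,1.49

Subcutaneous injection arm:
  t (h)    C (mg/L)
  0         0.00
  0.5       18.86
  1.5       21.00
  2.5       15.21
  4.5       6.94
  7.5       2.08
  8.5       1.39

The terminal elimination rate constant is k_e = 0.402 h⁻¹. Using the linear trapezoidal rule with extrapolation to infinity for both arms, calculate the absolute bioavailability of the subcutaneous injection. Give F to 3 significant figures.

Trapezoidal AUC_0→9 (IV):
  [0→0.5]: (55.39+45.30)/2 × 0.5 = 25.1725
  [0.5→6.5]: (45.30+4.06)/2 × 6 = 148.08
  [6.5→7.5]: (4.06+2.72)/2 × 1 = 3.39
  [7.5→9]: (2.72+1.49)/2 × 1.5 = 3.1575
  Sum = 179.8 mg/L·h
IV tail: 1.49/0.402 = 3.706; AUC_iv,0→∞ = 179.8 + 3.706 = 183.506 mg/L·h
Trapezoidal AUC_0→8.5 (subcutaneous injection):
  [0→0.5]: (0.00+18.86)/2 × 0.5 = 4.715
  [0.5→1.5]: (18.86+21.00)/2 × 1 = 19.93
  [1.5→2.5]: (21.00+15.21)/2 × 1 = 18.105
  [2.5→4.5]: (15.21+6.94)/2 × 2 = 22.15
  [4.5→7.5]: (6.94+2.08)/2 × 3 = 13.53
  [7.5→8.5]: (2.08+1.39)/2 × 1 = 1.735
  Sum = 80.165 mg/L·h
subcutaneous injection tail: 1.39/0.402 = 3.458; AUC_ev,0→∞ = 80.165 + 3.458 = 83.623 mg/L·h
F = (AUC_ev/D_ev)/(AUC_iv/D_iv) = (83.623/37.5)/(183.506/25) = 2.22995/7.34024 = 0.3038

F = 0.304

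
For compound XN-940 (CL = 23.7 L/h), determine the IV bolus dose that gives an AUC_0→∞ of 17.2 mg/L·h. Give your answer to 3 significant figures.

Dose = 408 mg

Dose_iv = CL × AUC_0→∞
     = 23.7 × 17.2 = 407.64 mg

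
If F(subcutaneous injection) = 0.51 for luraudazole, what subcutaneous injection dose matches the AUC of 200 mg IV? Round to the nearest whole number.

For equal systemic exposure: F × D_ev = D_iv
D_ev = D_iv / F = 200 / 0.51 = 392.157 mg

D_subcutaneous = 392 mg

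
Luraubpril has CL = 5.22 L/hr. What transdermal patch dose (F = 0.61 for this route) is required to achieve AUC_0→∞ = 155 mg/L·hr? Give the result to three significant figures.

Dose = 1330 mg

Dose = CL × AUC_0→∞ / F
     = 5.22 × 155 / 0.61 = 1326.39 mg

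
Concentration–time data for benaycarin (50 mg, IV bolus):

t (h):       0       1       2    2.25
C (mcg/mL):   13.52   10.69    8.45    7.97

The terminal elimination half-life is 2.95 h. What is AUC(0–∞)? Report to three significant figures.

AUC = 57.6 mcg/mL·h

Trapezoidal AUC_0→2.25:
  [0→1]: (13.52+10.69)/2 × 1 = 12.105
  [1→2]: (10.69+8.45)/2 × 1 = 9.57
  [2→2.25]: (8.45+7.97)/2 × 0.25 = 2.0525
  Sum = 23.7275 mcg/mL·h
k_e = ln2 / t½ = 0.693147 / 2.95 = 0.2350 h^-1
Extrapolated tail: C_last / k_e = 7.97 / 0.235 = 33.915
AUC_0→∞ = 23.7275 + 33.915 = 57.6425 mcg/mL·h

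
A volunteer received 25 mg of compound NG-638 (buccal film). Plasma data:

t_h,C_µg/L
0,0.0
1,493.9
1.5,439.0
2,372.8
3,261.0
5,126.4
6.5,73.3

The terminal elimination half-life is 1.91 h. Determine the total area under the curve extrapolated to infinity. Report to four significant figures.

AUC = 1739 µg/L·h

Trapezoidal AUC_0→6.5:
  [0→1]: (0.0+493.9)/2 × 1 = 246.95
  [1→1.5]: (493.9+439.0)/2 × 0.5 = 233.225
  [1.5→2]: (439.0+372.8)/2 × 0.5 = 202.95
  [2→3]: (372.8+261.0)/2 × 1 = 316.9
  [3→5]: (261.0+126.4)/2 × 2 = 387.4
  [5→6.5]: (126.4+73.3)/2 × 1.5 = 149.775
  Sum = 1537.2 µg/L·h
k_e = ln2 / t½ = 0.693147 / 1.91 = 0.3629 h^-1
Extrapolated tail: C_last / k_e = 73.3 / 0.3629 = 201.984
AUC_0→∞ = 1537.2 + 201.984 = 1739.184 µg/L·h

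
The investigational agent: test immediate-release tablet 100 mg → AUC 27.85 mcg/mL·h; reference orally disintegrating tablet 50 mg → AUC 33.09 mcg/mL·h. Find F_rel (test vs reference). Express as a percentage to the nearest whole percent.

F_rel = (AUC_test/D_test) / (AUC_ref/D_ref)
      = (27.85/100) / (33.09/50)
      = 0.2785 / 0.6618 = 0.4208 = 42.08%

F_rel = 42%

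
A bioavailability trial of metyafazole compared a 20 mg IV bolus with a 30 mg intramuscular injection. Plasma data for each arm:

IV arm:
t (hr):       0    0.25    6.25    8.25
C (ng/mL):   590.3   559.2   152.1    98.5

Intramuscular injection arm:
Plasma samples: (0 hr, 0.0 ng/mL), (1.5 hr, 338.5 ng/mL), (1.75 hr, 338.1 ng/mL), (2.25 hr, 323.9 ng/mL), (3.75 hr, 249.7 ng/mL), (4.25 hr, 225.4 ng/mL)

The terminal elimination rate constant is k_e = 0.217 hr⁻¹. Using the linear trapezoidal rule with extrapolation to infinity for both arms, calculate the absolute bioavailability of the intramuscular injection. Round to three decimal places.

Trapezoidal AUC_0→8.25 (IV):
  [0→0.25]: (590.3+559.2)/2 × 0.25 = 143.6875
  [0.25→6.25]: (559.2+152.1)/2 × 6 = 2133.9
  [6.25→8.25]: (152.1+98.5)/2 × 2 = 250.6
  Sum = 2528.1875 ng/mL·hr
IV tail: 98.5/0.217 = 453.917; AUC_iv,0→∞ = 2528.1875 + 453.917 = 2982.1045 ng/mL·hr
Trapezoidal AUC_0→4.25 (intramuscular injection):
  [0→1.5]: (0.0+338.5)/2 × 1.5 = 253.875
  [1.5→1.75]: (338.5+338.1)/2 × 0.25 = 84.575
  [1.75→2.25]: (338.1+323.9)/2 × 0.5 = 165.5
  [2.25→3.75]: (323.9+249.7)/2 × 1.5 = 430.2
  [3.75→4.25]: (249.7+225.4)/2 × 0.5 = 118.775
  Sum = 1052.925 ng/mL·hr
intramuscular injection tail: 225.4/0.217 = 1038.710; AUC_ev,0→∞ = 1052.925 + 1038.710 = 2091.635 ng/mL·hr
F = (AUC_ev/D_ev)/(AUC_iv/D_iv) = (2091.635/30)/(2982.1045/20) = 69.7212/149.105 = 0.4676

F = 0.468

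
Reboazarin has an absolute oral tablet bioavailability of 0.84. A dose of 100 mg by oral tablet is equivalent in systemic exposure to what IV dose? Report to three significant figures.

Systemic exposure from an extravascular dose = F × D_ev, so the equivalent IV dose is F × D_ev.
D_iv = F × D_ev = 0.84 × 100 = 84 mg

D_iv = 84.0 mg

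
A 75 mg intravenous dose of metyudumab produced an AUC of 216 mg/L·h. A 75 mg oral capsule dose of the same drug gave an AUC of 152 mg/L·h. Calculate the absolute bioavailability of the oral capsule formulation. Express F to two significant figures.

F = 0.70

F = (AUC_ev / D_ev) / (AUC_iv / D_iv)
  = (152/75) / (216/75)
  = 2.02667 / 2.88 = 0.7037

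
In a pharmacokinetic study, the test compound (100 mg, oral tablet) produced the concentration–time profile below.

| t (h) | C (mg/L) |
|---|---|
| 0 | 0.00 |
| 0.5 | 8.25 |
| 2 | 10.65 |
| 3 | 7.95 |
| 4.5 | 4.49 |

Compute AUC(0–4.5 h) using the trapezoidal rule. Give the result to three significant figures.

AUC = 34.9 mg/L·h

Trapezoidal AUC_0→4.5:
  [0→0.5]: (0.00+8.25)/2 × 0.5 = 2.0625
  [0.5→2]: (8.25+10.65)/2 × 1.5 = 14.175
  [2→3]: (10.65+7.95)/2 × 1 = 9.3
  [3→4.5]: (7.95+4.49)/2 × 1.5 = 9.33
  Sum = 34.8675 mg/L·h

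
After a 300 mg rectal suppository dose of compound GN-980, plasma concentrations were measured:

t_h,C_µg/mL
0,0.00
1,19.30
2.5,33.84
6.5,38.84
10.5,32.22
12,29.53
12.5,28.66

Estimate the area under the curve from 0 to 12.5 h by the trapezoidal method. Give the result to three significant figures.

Trapezoidal AUC_0→12.5:
  [0→1]: (0.00+19.30)/2 × 1 = 9.65
  [1→2.5]: (19.30+33.84)/2 × 1.5 = 39.855
  [2.5→6.5]: (33.84+38.84)/2 × 4 = 145.36
  [6.5→10.5]: (38.84+32.22)/2 × 4 = 142.12
  [10.5→12]: (32.22+29.53)/2 × 1.5 = 46.3125
  [12→12.5]: (29.53+28.66)/2 × 0.5 = 14.5475
  Sum = 397.845 µg/mL·h

AUC = 398 µg/mL·h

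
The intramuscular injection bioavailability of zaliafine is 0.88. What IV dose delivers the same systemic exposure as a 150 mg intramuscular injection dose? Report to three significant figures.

D_iv = 132 mg

Systemic exposure from an extravascular dose = F × D_ev, so the equivalent IV dose is F × D_ev.
D_iv = F × D_ev = 0.88 × 150 = 132 mg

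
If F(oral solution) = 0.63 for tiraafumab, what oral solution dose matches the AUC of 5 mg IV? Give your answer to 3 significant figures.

For equal systemic exposure: F × D_ev = D_iv
D_ev = D_iv / F = 5 / 0.63 = 7.93651 mg

D_oral = 7.94 mg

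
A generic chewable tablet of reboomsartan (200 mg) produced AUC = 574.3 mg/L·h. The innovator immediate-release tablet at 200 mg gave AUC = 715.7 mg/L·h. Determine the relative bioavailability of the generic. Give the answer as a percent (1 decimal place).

F_rel = 80.2%

F_rel = (AUC_test/D_test) / (AUC_ref/D_ref)
      = (574.3/200) / (715.7/200)
      = 2.8715 / 3.5785 = 0.8024 = 80.24%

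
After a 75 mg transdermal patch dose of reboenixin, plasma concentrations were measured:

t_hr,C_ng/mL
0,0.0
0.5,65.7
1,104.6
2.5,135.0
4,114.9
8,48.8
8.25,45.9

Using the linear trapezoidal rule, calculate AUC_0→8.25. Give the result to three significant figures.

Trapezoidal AUC_0→8.25:
  [0→0.5]: (0.0+65.7)/2 × 0.5 = 16.425
  [0.5→1]: (65.7+104.6)/2 × 0.5 = 42.575
  [1→2.5]: (104.6+135.0)/2 × 1.5 = 179.7
  [2.5→4]: (135.0+114.9)/2 × 1.5 = 187.425
  [4→8]: (114.9+48.8)/2 × 4 = 327.4
  [8→8.25]: (48.8+45.9)/2 × 0.25 = 11.8375
  Sum = 765.3625 ng/mL·hr

AUC = 765 ng/mL·hr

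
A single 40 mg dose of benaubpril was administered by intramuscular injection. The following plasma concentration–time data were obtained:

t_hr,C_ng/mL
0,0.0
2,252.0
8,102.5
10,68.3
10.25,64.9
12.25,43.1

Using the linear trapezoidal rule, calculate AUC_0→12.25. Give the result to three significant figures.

Trapezoidal AUC_0→12.25:
  [0→2]: (0.0+252.0)/2 × 2 = 252.0
  [2→8]: (252.0+102.5)/2 × 6 = 1063.5
  [8→10]: (102.5+68.3)/2 × 2 = 170.8
  [10→10.25]: (68.3+64.9)/2 × 0.25 = 16.65
  [10.25→12.25]: (64.9+43.1)/2 × 2 = 108.0
  Sum = 1610.95 ng/mL·hr

AUC = 1610 ng/mL·hr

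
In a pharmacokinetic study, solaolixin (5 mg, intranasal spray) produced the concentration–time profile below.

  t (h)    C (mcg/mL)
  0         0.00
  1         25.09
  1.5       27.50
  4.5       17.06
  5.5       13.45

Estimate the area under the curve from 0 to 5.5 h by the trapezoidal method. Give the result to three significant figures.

AUC = 108 mcg/mL·h

Trapezoidal AUC_0→5.5:
  [0→1]: (0.00+25.09)/2 × 1 = 12.545
  [1→1.5]: (25.09+27.50)/2 × 0.5 = 13.1475
  [1.5→4.5]: (27.50+17.06)/2 × 3 = 66.84
  [4.5→5.5]: (17.06+13.45)/2 × 1 = 15.255
  Sum = 107.7875 mcg/mL·h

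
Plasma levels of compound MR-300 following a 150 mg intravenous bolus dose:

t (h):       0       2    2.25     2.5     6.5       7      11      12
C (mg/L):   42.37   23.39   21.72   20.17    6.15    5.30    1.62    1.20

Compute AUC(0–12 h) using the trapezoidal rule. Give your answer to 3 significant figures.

AUC = 147 mg/L·h

Trapezoidal AUC_0→12:
  [0→2]: (42.37+23.39)/2 × 2 = 65.76
  [2→2.25]: (23.39+21.72)/2 × 0.25 = 5.63875
  [2.25→2.5]: (21.72+20.17)/2 × 0.25 = 5.23625
  [2.5→6.5]: (20.17+6.15)/2 × 4 = 52.64
  [6.5→7]: (6.15+5.30)/2 × 0.5 = 2.8625
  [7→11]: (5.30+1.62)/2 × 4 = 13.84
  [11→12]: (1.62+1.20)/2 × 1 = 1.41
  Sum = 147.3875 mg/L·h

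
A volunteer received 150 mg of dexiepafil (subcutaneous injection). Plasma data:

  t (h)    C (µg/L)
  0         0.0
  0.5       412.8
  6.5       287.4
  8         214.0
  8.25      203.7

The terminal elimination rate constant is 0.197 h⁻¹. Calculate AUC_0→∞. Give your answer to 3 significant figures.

Trapezoidal AUC_0→8.25:
  [0→0.5]: (0.0+412.8)/2 × 0.5 = 103.2
  [0.5→6.5]: (412.8+287.4)/2 × 6 = 2100.6
  [6.5→8]: (287.4+214.0)/2 × 1.5 = 376.05
  [8→8.25]: (214.0+203.7)/2 × 0.25 = 52.2125
  Sum = 2632.0625 µg/L·h
Extrapolated tail: C_last / k_e = 203.7 / 0.197 = 1034.010
AUC_0→∞ = 2632.0625 + 1034.010 = 3666.0725 µg/L·h

AUC = 3670 µg/L·h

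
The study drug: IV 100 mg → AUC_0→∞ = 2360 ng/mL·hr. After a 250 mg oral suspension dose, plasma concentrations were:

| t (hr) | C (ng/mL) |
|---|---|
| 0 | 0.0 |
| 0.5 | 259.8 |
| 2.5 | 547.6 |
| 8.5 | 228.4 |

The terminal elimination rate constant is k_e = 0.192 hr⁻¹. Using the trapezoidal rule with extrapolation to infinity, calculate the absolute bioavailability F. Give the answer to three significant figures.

Trapezoidal AUC_0→8.5 (oral suspension):
  [0→0.5]: (0.0+259.8)/2 × 0.5 = 64.95
  [0.5→2.5]: (259.8+547.6)/2 × 2 = 807.4
  [2.5→8.5]: (547.6+228.4)/2 × 6 = 2328.0
  Sum = 3200.35 ng/mL·hr
Tail: C_last/k_e = 228.4/0.192 = 1189.583
AUC_0→∞ (oral suspension) = 3200.35 + 1189.583 = 4389.933 ng/mL·hr
F = (AUC_ev/D_ev)/(AUC_iv/D_iv) = (4389.933/250)/(2360/100) = 17.559732/23.6 = 0.7441

F = 0.744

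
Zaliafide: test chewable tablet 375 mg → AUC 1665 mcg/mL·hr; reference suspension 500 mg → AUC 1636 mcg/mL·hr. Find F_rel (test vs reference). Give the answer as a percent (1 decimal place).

F_rel = 135.7%

F_rel = (AUC_test/D_test) / (AUC_ref/D_ref)
      = (1665/375) / (1636/500)
      = 4.44 / 3.272 = 1.3570 = 135.70%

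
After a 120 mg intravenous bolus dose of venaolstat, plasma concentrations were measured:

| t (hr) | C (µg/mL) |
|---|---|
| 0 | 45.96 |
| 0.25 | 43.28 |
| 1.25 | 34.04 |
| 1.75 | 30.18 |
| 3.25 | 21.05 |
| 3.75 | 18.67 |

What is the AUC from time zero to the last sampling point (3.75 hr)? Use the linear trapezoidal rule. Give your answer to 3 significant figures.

AUC = 114 µg/mL·hr

Trapezoidal AUC_0→3.75:
  [0→0.25]: (45.96+43.28)/2 × 0.25 = 11.155
  [0.25→1.25]: (43.28+34.04)/2 × 1 = 38.66
  [1.25→1.75]: (34.04+30.18)/2 × 0.5 = 16.055
  [1.75→3.25]: (30.18+21.05)/2 × 1.5 = 38.4225
  [3.25→3.75]: (21.05+18.67)/2 × 0.5 = 9.93
  Sum = 114.2225 µg/mL·hr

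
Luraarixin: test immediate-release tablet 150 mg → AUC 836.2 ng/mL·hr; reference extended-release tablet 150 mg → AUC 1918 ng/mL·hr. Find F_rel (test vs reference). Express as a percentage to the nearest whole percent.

F_rel = 44%

F_rel = (AUC_test/D_test) / (AUC_ref/D_ref)
      = (836.2/150) / (1918/150)
      = 5.57467 / 12.7867 = 0.4360 = 43.60%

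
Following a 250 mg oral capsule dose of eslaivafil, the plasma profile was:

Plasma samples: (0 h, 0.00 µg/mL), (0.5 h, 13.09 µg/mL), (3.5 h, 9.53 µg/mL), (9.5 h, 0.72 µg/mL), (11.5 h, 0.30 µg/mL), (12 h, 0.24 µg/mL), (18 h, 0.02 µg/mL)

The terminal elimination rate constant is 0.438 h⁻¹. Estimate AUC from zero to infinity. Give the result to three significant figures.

AUC = 69.9 µg/mL·h

Trapezoidal AUC_0→18:
  [0→0.5]: (0.00+13.09)/2 × 0.5 = 3.2725
  [0.5→3.5]: (13.09+9.53)/2 × 3 = 33.93
  [3.5→9.5]: (9.53+0.72)/2 × 6 = 30.75
  [9.5→11.5]: (0.72+0.30)/2 × 2 = 1.02
  [11.5→12]: (0.30+0.24)/2 × 0.5 = 0.135
  [12→18]: (0.24+0.02)/2 × 6 = 0.78
  Sum = 69.8875 µg/mL·h
Extrapolated tail: C_last / k_e = 0.02 / 0.438 = 0.046
AUC_0→∞ = 69.8875 + 0.046 = 69.9335 µg/mL·h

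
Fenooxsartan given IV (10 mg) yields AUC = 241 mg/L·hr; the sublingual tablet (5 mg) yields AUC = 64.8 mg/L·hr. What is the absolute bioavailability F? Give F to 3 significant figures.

F = (AUC_ev / D_ev) / (AUC_iv / D_iv)
  = (64.8/5) / (241/10)
  = 12.96 / 24.1 = 0.5378

F = 0.538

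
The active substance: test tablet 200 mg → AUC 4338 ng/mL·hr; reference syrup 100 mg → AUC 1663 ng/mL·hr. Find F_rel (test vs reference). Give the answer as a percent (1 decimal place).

F_rel = (AUC_test/D_test) / (AUC_ref/D_ref)
      = (4338/200) / (1663/100)
      = 21.69 / 16.63 = 1.3043 = 130.43%

F_rel = 130.4%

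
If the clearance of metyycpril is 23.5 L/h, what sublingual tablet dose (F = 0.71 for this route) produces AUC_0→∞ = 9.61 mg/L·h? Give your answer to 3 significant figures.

Dose = CL × AUC_0→∞ / F
     = 23.5 × 9.61 / 0.71 = 318.077 mg

Dose = 318 mg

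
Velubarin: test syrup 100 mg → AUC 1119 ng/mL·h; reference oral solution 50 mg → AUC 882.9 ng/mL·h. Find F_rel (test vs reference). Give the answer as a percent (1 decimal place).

F_rel = (AUC_test/D_test) / (AUC_ref/D_ref)
      = (1119/100) / (882.9/50)
      = 11.19 / 17.658 = 0.6337 = 63.37%

F_rel = 63.4%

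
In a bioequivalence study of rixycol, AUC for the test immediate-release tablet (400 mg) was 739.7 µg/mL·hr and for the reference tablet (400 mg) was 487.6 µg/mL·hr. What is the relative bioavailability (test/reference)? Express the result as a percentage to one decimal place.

F_rel = (AUC_test/D_test) / (AUC_ref/D_ref)
      = (739.7/400) / (487.6/400)
      = 1.84925 / 1.219 = 1.5170 = 151.70%

F_rel = 151.7%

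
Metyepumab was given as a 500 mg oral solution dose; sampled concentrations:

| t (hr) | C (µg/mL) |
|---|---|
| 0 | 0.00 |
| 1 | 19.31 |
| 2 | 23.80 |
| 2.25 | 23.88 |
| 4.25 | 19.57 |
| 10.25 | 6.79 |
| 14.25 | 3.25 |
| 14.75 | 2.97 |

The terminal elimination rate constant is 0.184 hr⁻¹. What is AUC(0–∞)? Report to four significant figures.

Trapezoidal AUC_0→14.75:
  [0→1]: (0.00+19.31)/2 × 1 = 9.655
  [1→2]: (19.31+23.80)/2 × 1 = 21.555
  [2→2.25]: (23.80+23.88)/2 × 0.25 = 5.96
  [2.25→4.25]: (23.88+19.57)/2 × 2 = 43.45
  [4.25→10.25]: (19.57+6.79)/2 × 6 = 79.08
  [10.25→14.25]: (6.79+3.25)/2 × 4 = 20.08
  [14.25→14.75]: (3.25+2.97)/2 × 0.5 = 1.555
  Sum = 181.335 µg/mL·hr
Extrapolated tail: C_last / k_e = 2.97 / 0.184 = 16.141
AUC_0→∞ = 181.335 + 16.141 = 197.476 µg/mL·hr

AUC = 197.5 µg/mL·hr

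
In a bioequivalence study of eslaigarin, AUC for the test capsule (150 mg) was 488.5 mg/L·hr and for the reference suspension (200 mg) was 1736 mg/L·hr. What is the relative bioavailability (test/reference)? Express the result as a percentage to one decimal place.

F_rel = 37.5%

F_rel = (AUC_test/D_test) / (AUC_ref/D_ref)
      = (488.5/150) / (1736/200)
      = 3.25667 / 8.68 = 0.3752 = 37.52%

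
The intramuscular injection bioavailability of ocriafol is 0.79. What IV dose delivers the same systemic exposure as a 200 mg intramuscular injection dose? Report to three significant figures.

D_iv = 158 mg

Systemic exposure from an extravascular dose = F × D_ev, so the equivalent IV dose is F × D_ev.
D_iv = F × D_ev = 0.79 × 200 = 158 mg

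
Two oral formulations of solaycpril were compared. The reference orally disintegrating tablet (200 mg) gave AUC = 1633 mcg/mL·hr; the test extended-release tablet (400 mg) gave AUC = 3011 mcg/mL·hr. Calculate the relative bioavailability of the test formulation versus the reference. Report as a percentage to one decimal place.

F_rel = (AUC_test/D_test) / (AUC_ref/D_ref)
      = (3011/400) / (1633/200)
      = 7.5275 / 8.165 = 0.9219 = 92.19%

F_rel = 92.2%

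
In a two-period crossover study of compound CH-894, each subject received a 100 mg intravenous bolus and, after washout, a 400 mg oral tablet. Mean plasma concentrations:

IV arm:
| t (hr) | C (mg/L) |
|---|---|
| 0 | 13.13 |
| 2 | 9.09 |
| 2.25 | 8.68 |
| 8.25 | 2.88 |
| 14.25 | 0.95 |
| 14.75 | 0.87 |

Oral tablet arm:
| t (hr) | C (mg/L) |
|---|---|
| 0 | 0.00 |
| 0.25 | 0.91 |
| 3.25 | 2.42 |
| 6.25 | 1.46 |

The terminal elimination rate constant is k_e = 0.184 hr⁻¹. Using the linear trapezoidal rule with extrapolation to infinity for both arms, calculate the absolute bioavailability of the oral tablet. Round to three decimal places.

Trapezoidal AUC_0→14.75 (IV):
  [0→2]: (13.13+9.09)/2 × 2 = 22.22
  [2→2.25]: (9.09+8.68)/2 × 0.25 = 2.22125
  [2.25→8.25]: (8.68+2.88)/2 × 6 = 34.68
  [8.25→14.25]: (2.88+0.95)/2 × 6 = 11.49
  [14.25→14.75]: (0.95+0.87)/2 × 0.5 = 0.455
  Sum = 71.06625 mg/L·hr
IV tail: 0.87/0.184 = 4.728; AUC_iv,0→∞ = 71.06625 + 4.728 = 75.79425 mg/L·hr
Trapezoidal AUC_0→6.25 (oral tablet):
  [0→0.25]: (0.00+0.91)/2 × 0.25 = 0.11375
  [0.25→3.25]: (0.91+2.42)/2 × 3 = 4.995
  [3.25→6.25]: (2.42+1.46)/2 × 3 = 5.82
  Sum = 10.92875 mg/L·hr
oral tablet tail: 1.46/0.184 = 7.935; AUC_ev,0→∞ = 10.92875 + 7.935 = 18.86375 mg/L·hr
F = (AUC_ev/D_ev)/(AUC_iv/D_iv) = (18.86375/400)/(75.79425/100) = 0.047159375/0.7579425 = 0.0622

F = 0.062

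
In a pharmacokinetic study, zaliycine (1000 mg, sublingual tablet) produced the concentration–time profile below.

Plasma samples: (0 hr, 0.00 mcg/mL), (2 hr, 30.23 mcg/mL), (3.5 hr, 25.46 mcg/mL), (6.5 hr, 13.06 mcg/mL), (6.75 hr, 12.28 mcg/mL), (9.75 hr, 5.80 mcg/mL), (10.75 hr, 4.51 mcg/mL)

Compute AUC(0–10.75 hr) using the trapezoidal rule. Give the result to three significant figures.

Trapezoidal AUC_0→10.75:
  [0→2]: (0.00+30.23)/2 × 2 = 30.23
  [2→3.5]: (30.23+25.46)/2 × 1.5 = 41.7675
  [3.5→6.5]: (25.46+13.06)/2 × 3 = 57.78
  [6.5→6.75]: (13.06+12.28)/2 × 0.25 = 3.1675
  [6.75→9.75]: (12.28+5.80)/2 × 3 = 27.12
  [9.75→10.75]: (5.80+4.51)/2 × 1 = 5.155
  Sum = 165.22 mcg/mL·hr

AUC = 165 mcg/mL·hr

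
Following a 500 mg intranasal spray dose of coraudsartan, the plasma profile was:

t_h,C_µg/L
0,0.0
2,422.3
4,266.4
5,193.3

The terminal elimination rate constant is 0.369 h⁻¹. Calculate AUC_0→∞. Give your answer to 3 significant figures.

AUC = 1860 µg/L·h

Trapezoidal AUC_0→5:
  [0→2]: (0.0+422.3)/2 × 2 = 422.3
  [2→4]: (422.3+266.4)/2 × 2 = 688.7
  [4→5]: (266.4+193.3)/2 × 1 = 229.85
  Sum = 1340.85 µg/L·h
Extrapolated tail: C_last / k_e = 193.3 / 0.369 = 523.848
AUC_0→∞ = 1340.85 + 523.848 = 1864.698 µg/L·h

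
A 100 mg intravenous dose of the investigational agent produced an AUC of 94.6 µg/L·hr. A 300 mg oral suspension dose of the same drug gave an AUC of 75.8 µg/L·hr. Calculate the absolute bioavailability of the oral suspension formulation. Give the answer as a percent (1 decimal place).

F = (AUC_ev / D_ev) / (AUC_iv / D_iv)
  = (75.8/300) / (94.6/100)
  = 0.252667 / 0.946 = 0.2671
  = 26.71%

F = 26.7%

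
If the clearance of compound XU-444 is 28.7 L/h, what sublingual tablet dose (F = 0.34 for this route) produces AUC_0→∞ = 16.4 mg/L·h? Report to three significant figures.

Dose = CL × AUC_0→∞ / F
     = 28.7 × 16.4 / 0.34 = 1384.35 mg

Dose = 1380 mg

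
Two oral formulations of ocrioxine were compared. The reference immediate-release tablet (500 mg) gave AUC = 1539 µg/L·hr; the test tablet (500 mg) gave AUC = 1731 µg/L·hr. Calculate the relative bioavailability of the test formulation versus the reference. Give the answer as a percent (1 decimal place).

F_rel = (AUC_test/D_test) / (AUC_ref/D_ref)
      = (1731/500) / (1539/500)
      = 3.462 / 3.078 = 1.1248 = 112.48%

F_rel = 112.5%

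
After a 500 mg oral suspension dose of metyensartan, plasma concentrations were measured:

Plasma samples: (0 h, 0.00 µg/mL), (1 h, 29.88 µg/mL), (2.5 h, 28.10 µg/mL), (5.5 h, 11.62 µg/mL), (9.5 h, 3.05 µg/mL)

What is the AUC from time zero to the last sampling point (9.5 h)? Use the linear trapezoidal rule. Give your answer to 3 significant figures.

AUC = 147 µg/mL·h

Trapezoidal AUC_0→9.5:
  [0→1]: (0.00+29.88)/2 × 1 = 14.94
  [1→2.5]: (29.88+28.10)/2 × 1.5 = 43.485
  [2.5→5.5]: (28.10+11.62)/2 × 3 = 59.58
  [5.5→9.5]: (11.62+3.05)/2 × 4 = 29.34
  Sum = 147.345 µg/mL·h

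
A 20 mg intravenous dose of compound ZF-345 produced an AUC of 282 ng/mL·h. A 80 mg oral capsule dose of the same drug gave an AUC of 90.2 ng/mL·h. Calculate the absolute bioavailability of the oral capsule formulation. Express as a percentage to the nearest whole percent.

F = 8%

F = (AUC_ev / D_ev) / (AUC_iv / D_iv)
  = (90.2/80) / (282/20)
  = 1.1275 / 14.1 = 0.0800
  = 8.00%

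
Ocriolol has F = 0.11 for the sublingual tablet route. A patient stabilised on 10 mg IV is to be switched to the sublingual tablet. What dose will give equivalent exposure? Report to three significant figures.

D_sublingual = 90.9 mg

For equal systemic exposure: F × D_ev = D_iv
D_ev = D_iv / F = 10 / 0.11 = 90.9091 mg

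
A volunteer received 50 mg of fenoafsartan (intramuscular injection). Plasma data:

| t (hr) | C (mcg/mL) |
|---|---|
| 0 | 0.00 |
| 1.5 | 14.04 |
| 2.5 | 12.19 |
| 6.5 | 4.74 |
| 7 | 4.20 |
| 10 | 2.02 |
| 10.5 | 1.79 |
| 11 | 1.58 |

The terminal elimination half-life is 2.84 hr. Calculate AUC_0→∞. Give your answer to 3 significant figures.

AUC = 77.3 mcg/mL·hr

Trapezoidal AUC_0→11:
  [0→1.5]: (0.00+14.04)/2 × 1.5 = 10.53
  [1.5→2.5]: (14.04+12.19)/2 × 1 = 13.115
  [2.5→6.5]: (12.19+4.74)/2 × 4 = 33.86
  [6.5→7]: (4.74+4.20)/2 × 0.5 = 2.235
  [7→10]: (4.20+2.02)/2 × 3 = 9.33
  [10→10.5]: (2.02+1.79)/2 × 0.5 = 0.9525
  [10.5→11]: (1.79+1.58)/2 × 0.5 = 0.8425
  Sum = 70.865 mcg/mL·hr
k_e = ln2 / t½ = 0.693147 / 2.84 = 0.2441 hr^-1
Extrapolated tail: C_last / k_e = 1.58 / 0.2441 = 6.473
AUC_0→∞ = 70.865 + 6.473 = 77.338 mcg/mL·hr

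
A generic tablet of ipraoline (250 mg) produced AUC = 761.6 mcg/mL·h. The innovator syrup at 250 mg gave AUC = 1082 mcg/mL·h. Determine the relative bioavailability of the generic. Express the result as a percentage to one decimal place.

F_rel = 70.4%

F_rel = (AUC_test/D_test) / (AUC_ref/D_ref)
      = (761.6/250) / (1082/250)
      = 3.0464 / 4.328 = 0.7039 = 70.39%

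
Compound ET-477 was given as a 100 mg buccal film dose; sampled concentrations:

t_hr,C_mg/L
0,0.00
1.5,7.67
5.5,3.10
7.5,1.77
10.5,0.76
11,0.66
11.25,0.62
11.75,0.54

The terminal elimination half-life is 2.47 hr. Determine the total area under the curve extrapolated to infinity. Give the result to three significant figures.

Trapezoidal AUC_0→11.75:
  [0→1.5]: (0.00+7.67)/2 × 1.5 = 5.7525
  [1.5→5.5]: (7.67+3.10)/2 × 4 = 21.54
  [5.5→7.5]: (3.10+1.77)/2 × 2 = 4.87
  [7.5→10.5]: (1.77+0.76)/2 × 3 = 3.795
  [10.5→11]: (0.76+0.66)/2 × 0.5 = 0.355
  [11→11.25]: (0.66+0.62)/2 × 0.25 = 0.16
  [11.25→11.75]: (0.62+0.54)/2 × 0.5 = 0.29
  Sum = 36.7625 mg/L·hr
k_e = ln2 / t½ = 0.693147 / 2.47 = 0.2806 hr^-1
Extrapolated tail: C_last / k_e = 0.54 / 0.2806 = 1.924
AUC_0→∞ = 36.7625 + 1.924 = 38.6865 mg/L·hr

AUC = 38.7 mg/L·hr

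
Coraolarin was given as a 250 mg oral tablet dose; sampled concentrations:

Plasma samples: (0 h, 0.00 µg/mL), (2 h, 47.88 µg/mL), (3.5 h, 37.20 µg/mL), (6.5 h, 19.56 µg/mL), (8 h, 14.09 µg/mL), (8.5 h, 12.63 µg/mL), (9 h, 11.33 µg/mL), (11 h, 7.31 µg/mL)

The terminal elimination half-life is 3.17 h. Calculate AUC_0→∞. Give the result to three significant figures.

Trapezoidal AUC_0→11:
  [0→2]: (0.00+47.88)/2 × 2 = 47.88
  [2→3.5]: (47.88+37.20)/2 × 1.5 = 63.81
  [3.5→6.5]: (37.20+19.56)/2 × 3 = 85.14
  [6.5→8]: (19.56+14.09)/2 × 1.5 = 25.2375
  [8→8.5]: (14.09+12.63)/2 × 0.5 = 6.68
  [8.5→9]: (12.63+11.33)/2 × 0.5 = 5.99
  [9→11]: (11.33+7.31)/2 × 2 = 18.64
  Sum = 253.3775 µg/mL·h
k_e = ln2 / t½ = 0.693147 / 3.17 = 0.2187 h^-1
Extrapolated tail: C_last / k_e = 7.31 / 0.2187 = 33.425
AUC_0→∞ = 253.3775 + 33.425 = 286.8025 µg/mL·h

AUC = 287 µg/mL·h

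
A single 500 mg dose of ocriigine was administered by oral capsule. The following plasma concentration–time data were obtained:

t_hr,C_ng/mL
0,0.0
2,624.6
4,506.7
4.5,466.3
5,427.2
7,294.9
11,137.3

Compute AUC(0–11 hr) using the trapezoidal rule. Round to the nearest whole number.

AUC = 3809 ng/mL·hr

Trapezoidal AUC_0→11:
  [0→2]: (0.0+624.6)/2 × 2 = 624.6
  [2→4]: (624.6+506.7)/2 × 2 = 1131.3
  [4→4.5]: (506.7+466.3)/2 × 0.5 = 243.25
  [4.5→5]: (466.3+427.2)/2 × 0.5 = 223.375
  [5→7]: (427.2+294.9)/2 × 2 = 722.1
  [7→11]: (294.9+137.3)/2 × 4 = 864.4
  Sum = 3809.025 ng/mL·hr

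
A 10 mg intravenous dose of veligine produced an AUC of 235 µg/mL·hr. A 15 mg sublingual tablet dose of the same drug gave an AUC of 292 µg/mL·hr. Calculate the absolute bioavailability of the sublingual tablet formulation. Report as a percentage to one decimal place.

F = 82.8%

F = (AUC_ev / D_ev) / (AUC_iv / D_iv)
  = (292/15) / (235/10)
  = 19.4667 / 23.5 = 0.8284
  = 82.84%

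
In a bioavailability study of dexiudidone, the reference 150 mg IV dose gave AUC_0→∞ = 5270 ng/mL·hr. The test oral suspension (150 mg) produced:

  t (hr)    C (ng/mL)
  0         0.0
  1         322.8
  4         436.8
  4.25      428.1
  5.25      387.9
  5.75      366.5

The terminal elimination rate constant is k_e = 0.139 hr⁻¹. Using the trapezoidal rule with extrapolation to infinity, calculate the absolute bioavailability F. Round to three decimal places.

F = 0.881

Trapezoidal AUC_0→5.75 (oral suspension):
  [0→1]: (0.0+322.8)/2 × 1 = 161.4
  [1→4]: (322.8+436.8)/2 × 3 = 1139.4
  [4→4.25]: (436.8+428.1)/2 × 0.25 = 108.1125
  [4.25→5.25]: (428.1+387.9)/2 × 1 = 408.0
  [5.25→5.75]: (387.9+366.5)/2 × 0.5 = 188.6
  Sum = 2005.5125 ng/mL·hr
Tail: C_last/k_e = 366.5/0.139 = 2636.691
AUC_0→∞ (oral suspension) = 2005.5125 + 2636.691 = 4642.2035 ng/mL·hr
F = (AUC_ev/D_ev)/(AUC_iv/D_iv) = (4642.2035/150)/(5270/150) = 30.948/35.1333 = 0.8809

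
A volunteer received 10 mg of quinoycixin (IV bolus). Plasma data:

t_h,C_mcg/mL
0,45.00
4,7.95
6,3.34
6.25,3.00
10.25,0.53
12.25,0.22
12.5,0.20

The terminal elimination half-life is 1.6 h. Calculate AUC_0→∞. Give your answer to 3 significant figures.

AUC = 126 mcg/mL·h

Trapezoidal AUC_0→12.5:
  [0→4]: (45.00+7.95)/2 × 4 = 105.9
  [4→6]: (7.95+3.34)/2 × 2 = 11.29
  [6→6.25]: (3.34+3.00)/2 × 0.25 = 0.7925
  [6.25→10.25]: (3.00+0.53)/2 × 4 = 7.06
  [10.25→12.25]: (0.53+0.22)/2 × 2 = 0.75
  [12.25→12.5]: (0.22+0.20)/2 × 0.25 = 0.0525
  Sum = 125.845 mcg/mL·h
k_e = ln2 / t½ = 0.693147 / 1.6 = 0.4332 h^-1
Extrapolated tail: C_last / k_e = 0.20 / 0.4332 = 0.462
AUC_0→∞ = 125.845 + 0.462 = 126.307 mcg/mL·h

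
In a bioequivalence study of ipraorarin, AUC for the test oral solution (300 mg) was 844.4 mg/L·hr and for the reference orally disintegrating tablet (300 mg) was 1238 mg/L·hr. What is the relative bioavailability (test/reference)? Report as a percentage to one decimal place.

F_rel = 68.2%

F_rel = (AUC_test/D_test) / (AUC_ref/D_ref)
      = (844.4/300) / (1238/300)
      = 2.81467 / 4.12667 = 0.6821 = 68.21%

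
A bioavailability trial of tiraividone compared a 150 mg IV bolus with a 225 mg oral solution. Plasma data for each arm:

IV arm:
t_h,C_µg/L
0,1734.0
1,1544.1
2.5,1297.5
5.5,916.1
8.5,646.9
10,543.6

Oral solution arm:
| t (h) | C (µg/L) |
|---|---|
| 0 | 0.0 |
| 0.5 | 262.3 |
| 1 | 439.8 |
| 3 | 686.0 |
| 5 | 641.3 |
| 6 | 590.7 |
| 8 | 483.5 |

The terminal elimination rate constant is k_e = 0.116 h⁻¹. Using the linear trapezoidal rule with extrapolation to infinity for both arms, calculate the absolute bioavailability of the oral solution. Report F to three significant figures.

Trapezoidal AUC_0→10 (IV):
  [0→1]: (1734.0+1544.1)/2 × 1 = 1639.05
  [1→2.5]: (1544.1+1297.5)/2 × 1.5 = 2131.2
  [2.5→5.5]: (1297.5+916.1)/2 × 3 = 3320.4
  [5.5→8.5]: (916.1+646.9)/2 × 3 = 2344.5
  [8.5→10]: (646.9+543.6)/2 × 1.5 = 892.875
  Sum = 10328.025 µg/L·h
IV tail: 543.6/0.116 = 4686.207; AUC_iv,0→∞ = 10328.025 + 4686.207 = 15014.232 µg/L·h
Trapezoidal AUC_0→8 (oral solution):
  [0→0.5]: (0.0+262.3)/2 × 0.5 = 65.575
  [0.5→1]: (262.3+439.8)/2 × 0.5 = 175.525
  [1→3]: (439.8+686.0)/2 × 2 = 1125.8
  [3→5]: (686.0+641.3)/2 × 2 = 1327.3
  [5→6]: (641.3+590.7)/2 × 1 = 616.0
  [6→8]: (590.7+483.5)/2 × 2 = 1074.2
  Sum = 4384.4 µg/L·h
oral solution tail: 483.5/0.116 = 4168.103; AUC_ev,0→∞ = 4384.4 + 4168.103 = 8552.503 µg/L·h
F = (AUC_ev/D_ev)/(AUC_iv/D_iv) = (8552.503/225)/(15014.232/150) = 38.0111/100.09488 = 0.3798

F = 0.380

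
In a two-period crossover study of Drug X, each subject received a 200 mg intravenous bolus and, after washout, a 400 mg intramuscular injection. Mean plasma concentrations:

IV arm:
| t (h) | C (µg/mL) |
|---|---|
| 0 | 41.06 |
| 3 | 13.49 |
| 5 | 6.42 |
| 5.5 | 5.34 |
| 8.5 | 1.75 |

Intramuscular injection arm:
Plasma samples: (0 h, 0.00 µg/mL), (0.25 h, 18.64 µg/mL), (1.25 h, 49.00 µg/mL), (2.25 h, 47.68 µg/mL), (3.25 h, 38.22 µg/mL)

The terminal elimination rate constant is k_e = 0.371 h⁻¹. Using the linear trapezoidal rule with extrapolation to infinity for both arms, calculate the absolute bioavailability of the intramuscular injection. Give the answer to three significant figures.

Trapezoidal AUC_0→8.5 (IV):
  [0→3]: (41.06+13.49)/2 × 3 = 81.825
  [3→5]: (13.49+6.42)/2 × 2 = 19.91
  [5→5.5]: (6.42+5.34)/2 × 0.5 = 2.94
  [5.5→8.5]: (5.34+1.75)/2 × 3 = 10.635
  Sum = 115.31 µg/mL·h
IV tail: 1.75/0.371 = 4.717; AUC_iv,0→∞ = 115.31 + 4.717 = 120.027 µg/mL·h
Trapezoidal AUC_0→3.25 (intramuscular injection):
  [0→0.25]: (0.00+18.64)/2 × 0.25 = 2.33
  [0.25→1.25]: (18.64+49.00)/2 × 1 = 33.82
  [1.25→2.25]: (49.00+47.68)/2 × 1 = 48.34
  [2.25→3.25]: (47.68+38.22)/2 × 1 = 42.95
  Sum = 127.44 µg/mL·h
intramuscular injection tail: 38.22/0.371 = 103.019; AUC_ev,0→∞ = 127.44 + 103.019 = 230.459 µg/mL·h
F = (AUC_ev/D_ev)/(AUC_iv/D_iv) = (230.459/400)/(120.027/200) = 0.5761475/0.600135 = 0.9600

F = 0.960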